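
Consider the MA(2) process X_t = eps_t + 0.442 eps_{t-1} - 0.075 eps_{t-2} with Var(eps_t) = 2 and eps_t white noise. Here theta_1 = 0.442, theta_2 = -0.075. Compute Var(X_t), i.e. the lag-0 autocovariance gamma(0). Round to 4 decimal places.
\gamma(0) = 2.4020

For an MA(q) process X_t = eps_t + sum_i theta_i eps_{t-i} with
Var(eps_t) = sigma^2, the variance is
  gamma(0) = sigma^2 * (1 + sum_i theta_i^2).
  sum_i theta_i^2 = (0.442)^2 + (-0.075)^2 = 0.195364 + 0.005625 = 0.200989.
  gamma(0) = 2 * (1 + 0.200989) = 2 * 1.200989 = 2.401978, which rounds to 2.4020.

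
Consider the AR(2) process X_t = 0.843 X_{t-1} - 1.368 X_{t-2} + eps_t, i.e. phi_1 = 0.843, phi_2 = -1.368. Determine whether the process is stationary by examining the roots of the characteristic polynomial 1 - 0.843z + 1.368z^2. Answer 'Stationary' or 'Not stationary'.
\text{Not stationary}

The AR(p) characteristic polynomial is P(z) = 1 - 0.843z + 1.368z^2.
Stationarity requires all roots to lie outside the unit circle, i.e. |z| > 1 for every root.
Set 1 + (-0.843) z + (1.368) z^2 = 0, i.e. a z^2 + b z + c = 0 with a = 1.368, b = -0.843, c = 1.
Discriminant D = b^2 - 4ac = (-0.843)^2 - 4*(1.368)*1 = 0.710649 - (5.472) = -4.761351.
D < 0, so the roots are the complex-conjugate pair z = (-b +/- i sqrt(-D)) / (2a) = 0.3081 +/- 0.7975i.
For a conjugate pair |z|^2 = z * conj(z) = (product of roots) = c/a = 1/(1.368) = 0.730994, so |z| = sqrt(0.730994) = 0.855 for both roots.
Moduli of all roots: 0.8550, 0.8550.
All moduli strictly greater than 1? No.
Verdict: Not stationary.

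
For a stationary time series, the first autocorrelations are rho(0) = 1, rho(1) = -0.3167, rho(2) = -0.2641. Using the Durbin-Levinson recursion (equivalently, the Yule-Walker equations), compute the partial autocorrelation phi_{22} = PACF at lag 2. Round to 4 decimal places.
\phi_{22} = -0.4050

The PACF at lag k is phi_{kk}, the last component of the solution
to the Yule-Walker system G_k phi = r_k where
  (G_k)_{ij} = rho(|i - j|), (r_k)_i = rho(i), i,j = 1..k.
Equivalently, Durbin-Levinson gives phi_{kk} iteratively:
  phi_{11} = rho(1)
  phi_{kk} = [rho(k) - sum_{j=1..k-1} phi_{k-1,j} rho(k-j)]
            / [1 - sum_{j=1..k-1} phi_{k-1,j} rho(j)],
  phi_{k,j} = phi_{k-1,j} - phi_{kk} phi_{k-1,k-j},  j = 1..k-1.
Step k = 1:
  phi_11 = rho(1) = -0.3167.
Step k = 2:
  phi_22 = [rho(2) - phi_11 rho(1)] / [1 - phi_11 rho(1)] = [-0.2641 - (-0.3167)(-0.3167)] / [1 - (-0.3167)(-0.3167)]
         = -0.36439889 / 0.89970111 = -0.405.
Therefore phi_{22} = -0.4050.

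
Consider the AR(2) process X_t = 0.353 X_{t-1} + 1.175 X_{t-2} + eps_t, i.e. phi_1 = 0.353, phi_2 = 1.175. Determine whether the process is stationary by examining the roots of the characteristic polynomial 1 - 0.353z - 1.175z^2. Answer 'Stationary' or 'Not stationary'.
\text{Not stationary}

The AR(p) characteristic polynomial is P(z) = 1 - 0.353z - 1.175z^2.
Stationarity requires all roots to lie outside the unit circle, i.e. |z| > 1 for every root.
Set 1 + (-0.353) z + (-1.175) z^2 = 0, i.e. a z^2 + b z + c = 0 with a = -1.175, b = -0.353, c = 1.
Discriminant D = b^2 - 4ac = (-0.353)^2 - 4*(-1.175)*1 = 0.124609 - (-4.7) = 4.824609.
D >= 0, so the roots are real: z = (-b +/- sqrt(D)) / (2a) = (0.353 +/- 2.196499) / (-2.35).
  z_1 = (0.353 + 2.196499) / (-2.35) = -1.0849,   |z_1| = 1.0849.
  z_2 = (0.353 - 2.196499) / (-2.35) = 0.7845,   |z_2| = 0.7845.
Moduli of all roots: 1.0849, 0.7845.
All moduli strictly greater than 1? No.
Verdict: Not stationary.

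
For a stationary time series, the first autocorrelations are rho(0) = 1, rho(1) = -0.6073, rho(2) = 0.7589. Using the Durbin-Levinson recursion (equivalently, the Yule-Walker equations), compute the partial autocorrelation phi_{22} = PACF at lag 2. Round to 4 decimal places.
\phi_{22} = 0.6180

The PACF at lag k is phi_{kk}, the last component of the solution
to the Yule-Walker system G_k phi = r_k where
  (G_k)_{ij} = rho(|i - j|), (r_k)_i = rho(i), i,j = 1..k.
Equivalently, Durbin-Levinson gives phi_{kk} iteratively:
  phi_{11} = rho(1)
  phi_{kk} = [rho(k) - sum_{j=1..k-1} phi_{k-1,j} rho(k-j)]
            / [1 - sum_{j=1..k-1} phi_{k-1,j} rho(j)],
  phi_{k,j} = phi_{k-1,j} - phi_{kk} phi_{k-1,k-j},  j = 1..k-1.
Step k = 1:
  phi_11 = rho(1) = -0.6073.
Step k = 2:
  phi_22 = [rho(2) - phi_11 rho(1)] / [1 - phi_11 rho(1)] = [0.7589 - (-0.6073)(-0.6073)] / [1 - (-0.6073)(-0.6073)]
         = 0.39008671 / 0.63118671 = 0.618.
Therefore phi_{22} = 0.6180.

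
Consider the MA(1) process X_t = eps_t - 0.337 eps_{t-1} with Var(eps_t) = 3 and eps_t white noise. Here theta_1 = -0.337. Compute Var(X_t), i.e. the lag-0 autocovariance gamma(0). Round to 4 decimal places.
\gamma(0) = 3.3407

For an MA(q) process X_t = eps_t + sum_i theta_i eps_{t-i} with
Var(eps_t) = sigma^2, the variance is
  gamma(0) = sigma^2 * (1 + sum_i theta_i^2).
  sum_i theta_i^2 = (-0.337)^2 = 0.113569.
  gamma(0) = 3 * (1 + 0.113569) = 3 * 1.113569 = 3.340707, which rounds to 3.3407.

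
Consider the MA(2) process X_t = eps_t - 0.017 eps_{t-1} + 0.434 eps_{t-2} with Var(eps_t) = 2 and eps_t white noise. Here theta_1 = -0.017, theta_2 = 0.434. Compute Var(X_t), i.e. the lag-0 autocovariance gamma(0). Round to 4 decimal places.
\gamma(0) = 2.3773

For an MA(q) process X_t = eps_t + sum_i theta_i eps_{t-i} with
Var(eps_t) = sigma^2, the variance is
  gamma(0) = sigma^2 * (1 + sum_i theta_i^2).
  sum_i theta_i^2 = (-0.017)^2 + (0.434)^2 = 0.000289 + 0.188356 = 0.188645.
  gamma(0) = 2 * (1 + 0.188645) = 2 * 1.188645 = 2.37729, which rounds to 2.3773.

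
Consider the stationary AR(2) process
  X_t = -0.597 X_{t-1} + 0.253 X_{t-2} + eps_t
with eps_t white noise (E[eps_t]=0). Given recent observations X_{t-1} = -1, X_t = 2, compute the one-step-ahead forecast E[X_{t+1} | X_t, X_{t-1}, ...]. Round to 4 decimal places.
E[X_{t+1} \mid \mathcal F_t] = -1.4470

For an AR(p) model X_t = c + sum_i phi_i X_{t-i} + eps_t, the
one-step-ahead conditional mean is
  E[X_{t+1} | X_t, ...] = c + sum_i phi_i X_{t+1-i}.
Substitute known values:
  E[X_{t+1} | ...] = (-0.597) * (2) + (0.253) * (-1)
                   = -1.4470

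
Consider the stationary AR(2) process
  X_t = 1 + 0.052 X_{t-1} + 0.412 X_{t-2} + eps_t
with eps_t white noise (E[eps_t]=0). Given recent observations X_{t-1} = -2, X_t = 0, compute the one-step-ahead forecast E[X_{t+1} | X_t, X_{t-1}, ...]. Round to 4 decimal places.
E[X_{t+1} \mid \mathcal F_t] = 0.1760

For an AR(p) model X_t = c + sum_i phi_i X_{t-i} + eps_t, the
one-step-ahead conditional mean is
  E[X_{t+1} | X_t, ...] = c + sum_i phi_i X_{t+1-i}.
Substitute known values:
  E[X_{t+1} | ...] = 1 + (0.052) * (0) + (0.412) * (-2)
                   = 0.1760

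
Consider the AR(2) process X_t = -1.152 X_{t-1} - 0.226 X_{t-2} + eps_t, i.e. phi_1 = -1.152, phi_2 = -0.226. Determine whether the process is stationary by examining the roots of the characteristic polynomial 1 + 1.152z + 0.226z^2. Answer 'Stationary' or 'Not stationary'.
\text{Stationary}

The AR(p) characteristic polynomial is P(z) = 1 + 1.152z + 0.226z^2.
Stationarity requires all roots to lie outside the unit circle, i.e. |z| > 1 for every root.
Set 1 + (1.152) z + (0.226) z^2 = 0, i.e. a z^2 + b z + c = 0 with a = 0.226, b = 1.152, c = 1.
Discriminant D = b^2 - 4ac = (1.152)^2 - 4*(0.226)*1 = 1.327104 - (0.904) = 0.423104.
D >= 0, so the roots are real: z = (-b +/- sqrt(D)) / (2a) = (-1.152 +/- 0.650464) / (0.452).
  z_1 = (-1.152 + 0.650464) / (0.452) = -1.1096,   |z_1| = 1.1096.
  z_2 = (-1.152 - 0.650464) / (0.452) = -3.9878,   |z_2| = 3.9878.
Moduli of all roots: 1.1096, 3.9878.
All moduli strictly greater than 1? Yes.
Verdict: Stationary.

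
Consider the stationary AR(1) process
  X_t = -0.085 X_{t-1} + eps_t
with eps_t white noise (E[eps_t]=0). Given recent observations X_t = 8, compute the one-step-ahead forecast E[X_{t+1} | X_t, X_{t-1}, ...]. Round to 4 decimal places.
E[X_{t+1} \mid \mathcal F_t] = -0.6800

For an AR(p) model X_t = c + sum_i phi_i X_{t-i} + eps_t, the
one-step-ahead conditional mean is
  E[X_{t+1} | X_t, ...] = c + sum_i phi_i X_{t+1-i}.
Substitute known values:
  E[X_{t+1} | ...] = (-0.085) * (8)
                   = -0.6800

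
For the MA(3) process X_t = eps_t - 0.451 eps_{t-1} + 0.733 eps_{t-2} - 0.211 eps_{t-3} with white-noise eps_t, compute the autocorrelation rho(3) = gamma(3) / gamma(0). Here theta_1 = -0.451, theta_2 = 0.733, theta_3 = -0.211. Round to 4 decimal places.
\rho(3) = -0.1182

For an MA(q) process with theta_0 = 1, the autocovariance is
  gamma(k) = sigma^2 * sum_{i=0..q-k} theta_i * theta_{i+k},
and rho(k) = gamma(k) / gamma(0). Sigma^2 cancels.
  numerator   = (1)*(-0.211) = -0.211.
  denominator = (1)^2 + (-0.451)^2 + (0.733)^2 + (-0.211)^2 = 1.785211.
  rho(3) = -0.211 / 1.785211 = -0.1182.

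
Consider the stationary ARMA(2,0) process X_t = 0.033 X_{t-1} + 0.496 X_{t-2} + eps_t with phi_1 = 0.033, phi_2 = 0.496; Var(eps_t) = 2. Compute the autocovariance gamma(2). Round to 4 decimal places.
\gamma(2) = 1.3271

Multiply the model equation by X_{t-k} and take expectations. With theta_0 = psi_0 = 1 and psi_j the MA(infinity) weights, this gives
  gamma(k) - sum_i phi_i gamma(k-i) = c_k,
  c_k = sigma^2 * sum_{j=k..q} theta_j psi_{j-k}   (c_k = 0 for k > q),
using gamma(-m) = gamma(m).
Pure AR (q = 0): c_0 = sigma^2 = 2, c_k = 0 for k >= 1.
Equations for k = 0, 1, 2 (AR order 2, c_2 = 0):
  (E0) gamma(0) = phi_1 gamma(1) + phi_2 gamma(2) + c_0
  (E1) gamma(1) = phi_1 gamma(0) + phi_2 gamma(1) + c_1
  (E2) gamma(2) = phi_1 gamma(1) + phi_2 gamma(0)
From (E1): gamma(1) = A gamma(0) + B with
  A = phi_1 / (1 - phi_2) = 0.033 / 0.504 = 0.065476,   B = c_1 / (1 - phi_2) = 0 / 0.504 = 0.
Insert (E2) into (E0): gamma(0) (1 - phi_2^2) = phi_1 (1 + phi_2) gamma(1) + c_0.
  phi_1 (1 + phi_2) = (0.033)(1.496) = 0.049368,   1 - phi_2^2 = 0.753984.
Replace gamma(1) by A gamma(0) + B and collect gamma(0):
  gamma(0) [0.753984 - (0.049368)(0.065476)] = c_0 = 2
  gamma(0) * 0.750752 = 2
  gamma(0) = 2 / 0.750752 = 2.663997.
  gamma(1) = A gamma(0) = (0.065476)(2.663997) = 0.174428.
  gamma(2) = phi_1 gamma(1) + phi_2 gamma(0) = (0.033)(0.174428) + (0.496)(2.663997) = 1.327099.
Therefore gamma(2) = 1.3271 (to 4 decimal places).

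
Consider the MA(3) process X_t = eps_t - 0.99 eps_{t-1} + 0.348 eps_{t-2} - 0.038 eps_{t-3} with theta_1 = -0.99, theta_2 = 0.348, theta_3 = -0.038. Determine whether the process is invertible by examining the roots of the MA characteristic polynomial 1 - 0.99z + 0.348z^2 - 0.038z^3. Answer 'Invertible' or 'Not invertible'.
\text{Invertible}

The MA(q) characteristic polynomial is P(z) = 1 - 0.99z + 0.348z^2 - 0.038z^3.
Invertibility requires all roots to lie outside the unit circle, i.e. |z| > 1 for every root.
Degree 3: look for a simple real root z0 first, then factor out (1 - z/z0) and solve the remaining quadratic.
Testing z0 = 5: P(5) = 1 + (-0.99)(5) + (0.348)(5)^2 + (-0.038)(5)^3
  = 1 + (-4.95) + (8.7) + (-4.75) = 0.  So z_0 = 5 is a root, |z_0| = 5.
Divide out the factor (1 - 0.2 z) = (1 - z/z0) (since 1/z0 = 0.2):
  P(z) = (1 - 0.2 z)(1 + (-0.79) z + (0.19) z^2)
  [check: z-coef -0.79 - (0.2) = -0.99; z^2-coef 0.19 - (0.2)(-0.79) = 0.348; z^3-coef -(0.2)(0.19) = -0.038.]
Remaining roots from the quadratic factor 1 + (-0.79) z + (0.19) z^2:
  Set 1 + (-0.79) z + (0.19) z^2 = 0, i.e. a z^2 + b z + c = 0 with a = 0.19, b = -0.79, c = 1.
  Discriminant D = b^2 - 4ac = (-0.79)^2 - 4*(0.19)*1 = 0.6241 - (0.76) = -0.1359.
  D < 0, so the roots are the complex-conjugate pair z = (-b +/- i sqrt(-D)) / (2a) = 2.0789 +/- 0.9701i.
  For a conjugate pair |z|^2 = z * conj(z) = (product of roots) = c/a = 1/(0.19) = 5.263158, so |z| = sqrt(5.263158) = 2.2942 for both roots.
Moduli of all roots: 5.0000, 2.2942, 2.2942.
All moduli strictly greater than 1? Yes.
Verdict: Invertible.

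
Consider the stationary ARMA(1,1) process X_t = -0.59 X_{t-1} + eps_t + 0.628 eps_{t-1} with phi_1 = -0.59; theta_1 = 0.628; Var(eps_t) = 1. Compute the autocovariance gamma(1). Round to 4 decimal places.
\gamma(1) = 0.0367

Multiply the model equation by X_{t-k} and take expectations. With theta_0 = psi_0 = 1 and psi_j the MA(infinity) weights, this gives
  gamma(k) - sum_i phi_i gamma(k-i) = c_k,
  c_k = sigma^2 * sum_{j=k..q} theta_j psi_{j-k}   (c_k = 0 for k > q),
using gamma(-m) = gamma(m).
psi-weights needed (psi_j = theta_j + sum_i phi_i psi_{j-i}):
  psi_1 = theta_1 + phi_1 = 0.628 + (-0.59) = 0.038
Right-hand sides:
  c_0 = sigma^2 (1 + theta_1 psi_1) = 1 * (1 + (0.628)(0.038)) = 1 * 1.023864 = 1.023864
  c_1 = sigma^2 theta_1 = 1 * (0.628) = 0.628
  c_2 = 0
Equations for k = 0 and k = 1 (AR order 1):
  gamma(0) = phi_1 gamma(1) + c_0
  gamma(1) = phi_1 gamma(0) + c_1
Substituting the second into the first: gamma(0) (1 - phi_1^2) = c_0 + phi_1 c_1, so
  gamma(0) = (c_0 + phi_1 c_1) / (1 - phi_1^2) = (1.023864 + (-0.59)(0.628)) / (1 - (-0.59)^2) = 0.653344 / 0.6519 = 1.002215.
  gamma(1) = phi_1 gamma(0) + c_1 = (-0.59)(1.002215) + (0.628) = 0.036693.
Therefore gamma(1) = 0.0367 (to 4 decimal places).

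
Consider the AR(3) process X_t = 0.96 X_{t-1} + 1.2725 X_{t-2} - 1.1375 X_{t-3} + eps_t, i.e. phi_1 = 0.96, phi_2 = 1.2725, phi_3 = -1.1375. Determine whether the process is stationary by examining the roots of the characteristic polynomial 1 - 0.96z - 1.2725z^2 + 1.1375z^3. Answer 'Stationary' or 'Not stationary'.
\text{Not stationary}

The AR(p) characteristic polynomial is P(z) = 1 - 0.96z - 1.2725z^2 + 1.1375z^3.
Stationarity requires all roots to lie outside the unit circle, i.e. |z| > 1 for every root.
Degree 3: look for a simple real root z0 first, then factor out (1 - z/z0) and solve the remaining quadratic.
Testing z0 = 0.8: P(0.8) = 1 + (-0.96)(0.8) + (-1.2725)(0.8)^2 + (1.1375)(0.8)^3
  = 1 + (-0.768) + (-0.8144) + (0.5824) = 0.  So z_0 = 0.8 is a root, |z_0| = 0.8.
Divide out the factor (1 - 1.25 z) = (1 - z/z0) (since 1/z0 = 1.25):
  P(z) = (1 - 1.25 z)(1 + (0.29) z + (-0.91) z^2)
  [check: z-coef 0.29 - (1.25) = -0.96; z^2-coef -0.91 - (1.25)(0.29) = -1.2725; z^3-coef -(1.25)(-0.91) = 1.1375.]
Remaining roots from the quadratic factor 1 + (0.29) z + (-0.91) z^2:
  Set 1 + (0.29) z + (-0.91) z^2 = 0, i.e. a z^2 + b z + c = 0 with a = -0.91, b = 0.29, c = 1.
  Discriminant D = b^2 - 4ac = (0.29)^2 - 4*(-0.91)*1 = 0.0841 - (-3.64) = 3.7241.
  D >= 0, so the roots are real: z = (-b +/- sqrt(D)) / (2a) = (-0.29 +/- 1.929793) / (-1.82).
    z_1 = (-0.29 + 1.929793) / (-1.82) = -0.901,   |z_1| = 0.901.
    z_2 = (-0.29 - 1.929793) / (-1.82) = 1.2197,   |z_2| = 1.2197.
Moduli of all roots: 0.8000, 0.9010, 1.2197.
All moduli strictly greater than 1? No.
Verdict: Not stationary.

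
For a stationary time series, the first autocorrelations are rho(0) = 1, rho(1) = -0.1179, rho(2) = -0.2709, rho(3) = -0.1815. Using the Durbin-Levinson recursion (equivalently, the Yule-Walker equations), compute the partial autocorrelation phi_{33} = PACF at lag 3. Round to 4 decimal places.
\phi_{33} = -0.2840

The PACF at lag k is phi_{kk}, the last component of the solution
to the Yule-Walker system G_k phi = r_k where
  (G_k)_{ij} = rho(|i - j|), (r_k)_i = rho(i), i,j = 1..k.
Equivalently, Durbin-Levinson gives phi_{kk} iteratively:
  phi_{11} = rho(1)
  phi_{kk} = [rho(k) - sum_{j=1..k-1} phi_{k-1,j} rho(k-j)]
            / [1 - sum_{j=1..k-1} phi_{k-1,j} rho(j)],
  phi_{k,j} = phi_{k-1,j} - phi_{kk} phi_{k-1,k-j},  j = 1..k-1.
Step k = 1:
  phi_11 = rho(1) = -0.1179.
Step k = 2:
  phi_22 = [rho(2) - phi_11 rho(1)] / [1 - phi_11 rho(1)] = [-0.2709 - (-0.1179)(-0.1179)] / [1 - (-0.1179)(-0.1179)]
         = -0.28480041 / 0.98609959 = -0.288815.
  Update: phi_21 = phi_11 - phi_22 phi_11 = -0.1179 - (-0.288815)(-0.1179) = -0.151951.
Step k = 3:
  phi_33 = [rho(3) - phi_21 rho(2) - phi_22 rho(1)] / [1 - phi_21 rho(1) - phi_22 rho(2)]
    numerator   = -0.1815 - (-0.151951)(-0.2709) - (-0.288815)(-0.1179) = -0.2567149
    denominator = 1 - (-0.151951)(-0.1179) - (-0.288815)(-0.2709) = 0.90384494
  phi_33 = -0.2567149 / 0.90384494 = -0.284.
Therefore phi_{33} = -0.2840.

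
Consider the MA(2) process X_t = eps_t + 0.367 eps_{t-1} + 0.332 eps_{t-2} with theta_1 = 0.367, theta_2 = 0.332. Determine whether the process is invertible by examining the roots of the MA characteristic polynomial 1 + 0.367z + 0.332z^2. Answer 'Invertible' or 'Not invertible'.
\text{Invertible}

The MA(q) characteristic polynomial is P(z) = 1 + 0.367z + 0.332z^2.
Invertibility requires all roots to lie outside the unit circle, i.e. |z| > 1 for every root.
Set 1 + (0.367) z + (0.332) z^2 = 0, i.e. a z^2 + b z + c = 0 with a = 0.332, b = 0.367, c = 1.
Discriminant D = b^2 - 4ac = (0.367)^2 - 4*(0.332)*1 = 0.134689 - (1.328) = -1.193311.
D < 0, so the roots are the complex-conjugate pair z = (-b +/- i sqrt(-D)) / (2a) = -0.5527 +/- 1.6452i.
For a conjugate pair |z|^2 = z * conj(z) = (product of roots) = c/a = 1/(0.332) = 3.012048, so |z| = sqrt(3.012048) = 1.7355 for both roots.
Moduli of all roots: 1.7355, 1.7355.
All moduli strictly greater than 1? Yes.
Verdict: Invertible.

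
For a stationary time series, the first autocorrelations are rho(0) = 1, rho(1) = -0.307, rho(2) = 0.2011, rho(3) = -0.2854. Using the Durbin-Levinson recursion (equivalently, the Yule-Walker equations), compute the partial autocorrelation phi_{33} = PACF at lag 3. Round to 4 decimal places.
\phi_{33} = -0.2180

The PACF at lag k is phi_{kk}, the last component of the solution
to the Yule-Walker system G_k phi = r_k where
  (G_k)_{ij} = rho(|i - j|), (r_k)_i = rho(i), i,j = 1..k.
Equivalently, Durbin-Levinson gives phi_{kk} iteratively:
  phi_{11} = rho(1)
  phi_{kk} = [rho(k) - sum_{j=1..k-1} phi_{k-1,j} rho(k-j)]
            / [1 - sum_{j=1..k-1} phi_{k-1,j} rho(j)],
  phi_{k,j} = phi_{k-1,j} - phi_{kk} phi_{k-1,k-j},  j = 1..k-1.
Step k = 1:
  phi_11 = rho(1) = -0.307.
Step k = 2:
  phi_22 = [rho(2) - phi_11 rho(1)] / [1 - phi_11 rho(1)] = [0.2011 - (-0.307)(-0.307)] / [1 - (-0.307)(-0.307)]
         = 0.106851 / 0.905751 = 0.11797.
  Update: phi_21 = phi_11 - phi_22 phi_11 = -0.307 - (0.11797)(-0.307) = -0.270783.
Step k = 3:
  phi_33 = [rho(3) - phi_21 rho(2) - phi_22 rho(1)] / [1 - phi_21 rho(1) - phi_22 rho(2)]
    numerator   = -0.2854 - (-0.270783)(0.2011) - (0.11797)(-0.307) = -0.19472883
    denominator = 1 - (-0.270783)(-0.307) - (0.11797)(0.2011) = 0.89314584
  phi_33 = -0.19472883 / 0.89314584 = -0.218.
Therefore phi_{33} = -0.2180.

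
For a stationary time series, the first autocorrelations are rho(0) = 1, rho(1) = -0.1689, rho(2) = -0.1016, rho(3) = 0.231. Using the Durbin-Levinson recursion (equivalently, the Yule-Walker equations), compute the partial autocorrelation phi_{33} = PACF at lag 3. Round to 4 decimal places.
\phi_{33} = 0.1980

The PACF at lag k is phi_{kk}, the last component of the solution
to the Yule-Walker system G_k phi = r_k where
  (G_k)_{ij} = rho(|i - j|), (r_k)_i = rho(i), i,j = 1..k.
Equivalently, Durbin-Levinson gives phi_{kk} iteratively:
  phi_{11} = rho(1)
  phi_{kk} = [rho(k) - sum_{j=1..k-1} phi_{k-1,j} rho(k-j)]
            / [1 - sum_{j=1..k-1} phi_{k-1,j} rho(j)],
  phi_{k,j} = phi_{k-1,j} - phi_{kk} phi_{k-1,k-j},  j = 1..k-1.
Step k = 1:
  phi_11 = rho(1) = -0.1689.
Step k = 2:
  phi_22 = [rho(2) - phi_11 rho(1)] / [1 - phi_11 rho(1)] = [-0.1016 - (-0.1689)(-0.1689)] / [1 - (-0.1689)(-0.1689)]
         = -0.13012721 / 0.97147279 = -0.133948.
  Update: phi_21 = phi_11 - phi_22 phi_11 = -0.1689 - (-0.133948)(-0.1689) = -0.191524.
Step k = 3:
  phi_33 = [rho(3) - phi_21 rho(2) - phi_22 rho(1)] / [1 - phi_21 rho(1) - phi_22 rho(2)]
    numerator   = 0.231 - (-0.191524)(-0.1016) - (-0.133948)(-0.1689) = 0.18891729
    denominator = 1 - (-0.191524)(-0.1689) - (-0.133948)(-0.1016) = 0.95404246
  phi_33 = 0.18891729 / 0.95404246 = 0.198.
Therefore phi_{33} = 0.1980.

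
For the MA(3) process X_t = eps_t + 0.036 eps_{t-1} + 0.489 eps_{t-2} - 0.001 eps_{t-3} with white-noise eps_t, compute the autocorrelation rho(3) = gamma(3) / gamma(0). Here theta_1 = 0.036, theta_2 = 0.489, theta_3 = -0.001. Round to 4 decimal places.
\rho(3) = -0.0008

For an MA(q) process with theta_0 = 1, the autocovariance is
  gamma(k) = sigma^2 * sum_{i=0..q-k} theta_i * theta_{i+k},
and rho(k) = gamma(k) / gamma(0). Sigma^2 cancels.
  numerator   = (1)*(-0.001) = -0.001.
  denominator = (1)^2 + (0.036)^2 + (0.489)^2 + (-0.001)^2 = 1.240418.
  rho(3) = -0.001 / 1.240418 = -0.0008.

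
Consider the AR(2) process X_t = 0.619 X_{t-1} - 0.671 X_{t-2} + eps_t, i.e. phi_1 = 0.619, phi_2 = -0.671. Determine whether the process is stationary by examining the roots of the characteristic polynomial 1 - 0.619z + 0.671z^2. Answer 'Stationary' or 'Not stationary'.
\text{Stationary}

The AR(p) characteristic polynomial is P(z) = 1 - 0.619z + 0.671z^2.
Stationarity requires all roots to lie outside the unit circle, i.e. |z| > 1 for every root.
Set 1 + (-0.619) z + (0.671) z^2 = 0, i.e. a z^2 + b z + c = 0 with a = 0.671, b = -0.619, c = 1.
Discriminant D = b^2 - 4ac = (-0.619)^2 - 4*(0.671)*1 = 0.383161 - (2.684) = -2.300839.
D < 0, so the roots are the complex-conjugate pair z = (-b +/- i sqrt(-D)) / (2a) = 0.4613 +/- 1.1303i.
For a conjugate pair |z|^2 = z * conj(z) = (product of roots) = c/a = 1/(0.671) = 1.490313, so |z| = sqrt(1.490313) = 1.2208 for both roots.
Moduli of all roots: 1.2208, 1.2208.
All moduli strictly greater than 1? Yes.
Verdict: Stationary.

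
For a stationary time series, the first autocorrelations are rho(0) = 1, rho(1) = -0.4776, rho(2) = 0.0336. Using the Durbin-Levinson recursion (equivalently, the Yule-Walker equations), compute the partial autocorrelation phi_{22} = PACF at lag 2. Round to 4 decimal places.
\phi_{22} = -0.2520

The PACF at lag k is phi_{kk}, the last component of the solution
to the Yule-Walker system G_k phi = r_k where
  (G_k)_{ij} = rho(|i - j|), (r_k)_i = rho(i), i,j = 1..k.
Equivalently, Durbin-Levinson gives phi_{kk} iteratively:
  phi_{11} = rho(1)
  phi_{kk} = [rho(k) - sum_{j=1..k-1} phi_{k-1,j} rho(k-j)]
            / [1 - sum_{j=1..k-1} phi_{k-1,j} rho(j)],
  phi_{k,j} = phi_{k-1,j} - phi_{kk} phi_{k-1,k-j},  j = 1..k-1.
Step k = 1:
  phi_11 = rho(1) = -0.4776.
Step k = 2:
  phi_22 = [rho(2) - phi_11 rho(1)] / [1 - phi_11 rho(1)] = [0.0336 - (-0.4776)(-0.4776)] / [1 - (-0.4776)(-0.4776)]
         = -0.19450176 / 0.77189824 = -0.252.
Therefore phi_{22} = -0.2520.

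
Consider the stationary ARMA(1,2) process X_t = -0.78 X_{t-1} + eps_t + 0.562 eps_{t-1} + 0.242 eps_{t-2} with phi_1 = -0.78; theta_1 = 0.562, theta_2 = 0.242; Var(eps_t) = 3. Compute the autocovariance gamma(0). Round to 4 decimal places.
\gamma(0) = 4.4432

Multiply the model equation by X_{t-k} and take expectations. With theta_0 = psi_0 = 1 and psi_j the MA(infinity) weights, this gives
  gamma(k) - sum_i phi_i gamma(k-i) = c_k,
  c_k = sigma^2 * sum_{j=k..q} theta_j psi_{j-k}   (c_k = 0 for k > q),
using gamma(-m) = gamma(m).
psi-weights needed (psi_j = theta_j + sum_i phi_i psi_{j-i}):
  psi_1 = theta_1 + phi_1 = 0.562 + (-0.78) = -0.218
  psi_2 = theta_2 + phi_1 psi_1 = 0.242 + (-0.78)(-0.218) = 0.41204
Right-hand sides:
  c_0 = sigma^2 (1 + theta_1 psi_1 + theta_2 psi_2) = 3 * (1 + (0.562)(-0.218) + (0.242)(0.41204)) = 3 * 0.977198 = 2.931593
  c_1 = sigma^2 (theta_1 + theta_2 psi_1) = 3 * (0.562 + (0.242)(-0.218)) = 1.527732
  c_2 = sigma^2 theta_2 = 3 * (0.242) = 0.726
Equations for k = 0 and k = 1 (AR order 1):
  gamma(0) = phi_1 gamma(1) + c_0
  gamma(1) = phi_1 gamma(0) + c_1
Substituting the second into the first: gamma(0) (1 - phi_1^2) = c_0 + phi_1 c_1, so
  gamma(0) = (c_0 + phi_1 c_1) / (1 - phi_1^2) = (2.931593 + (-0.78)(1.527732)) / (1 - (-0.78)^2) = 1.739962 / 0.3916 = 4.443213.
Therefore gamma(0) = 4.4432 (to 4 decimal places).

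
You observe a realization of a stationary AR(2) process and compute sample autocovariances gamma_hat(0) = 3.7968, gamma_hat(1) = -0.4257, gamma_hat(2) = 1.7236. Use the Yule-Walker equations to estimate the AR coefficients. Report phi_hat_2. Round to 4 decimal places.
\hat\phi_{2} = 0.4470

The Yule-Walker equations for an AR(p) process read, in matrix form,
  Gamma_p phi = r_p,   with   (Gamma_p)_{ij} = gamma(|i - j|),
                       (r_p)_i = gamma(i),   i,j = 1..p.
Substitute the sample gammas (Toeplitz matrix and right-hand side of size 2):
  Gamma_p = [[3.7968, -0.4257], [-0.4257, 3.7968]]
  r_p     = [-0.4257, 1.7236]
Written out:
  3.7968 phi_1 - 0.4257 phi_2 = -0.4257
  -0.4257 phi_1 + 3.7968 phi_2 = 1.7236
Solve by Cramer's rule:
  det = gamma(0)^2 - gamma(1)^2 = (3.7968)^2 - (-0.4257)^2 = 14.41569024 - 0.18122049 = 14.23446975
  phi_hat_1 = [gamma(1) gamma(0) - gamma(1) gamma(2)] / det = [(-0.4257)(3.7968) - (-0.4257)(1.7236)] / 14.23446975 = -0.88256124 / 14.23446975 = -0.062
  phi_hat_2 = [gamma(0) gamma(2) - gamma(1)^2] / det = [(3.7968)(1.7236) - (-0.4257)^2] / 14.23446975 = 6.36294399 / 14.23446975 = 0.447
So phi_hat = [-0.0620, 0.4470].
Therefore phi_hat_2 = 0.4470.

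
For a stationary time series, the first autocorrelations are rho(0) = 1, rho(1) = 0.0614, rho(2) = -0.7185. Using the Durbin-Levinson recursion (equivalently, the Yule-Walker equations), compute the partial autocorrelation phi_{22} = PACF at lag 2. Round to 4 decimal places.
\phi_{22} = -0.7250

The PACF at lag k is phi_{kk}, the last component of the solution
to the Yule-Walker system G_k phi = r_k where
  (G_k)_{ij} = rho(|i - j|), (r_k)_i = rho(i), i,j = 1..k.
Equivalently, Durbin-Levinson gives phi_{kk} iteratively:
  phi_{11} = rho(1)
  phi_{kk} = [rho(k) - sum_{j=1..k-1} phi_{k-1,j} rho(k-j)]
            / [1 - sum_{j=1..k-1} phi_{k-1,j} rho(j)],
  phi_{k,j} = phi_{k-1,j} - phi_{kk} phi_{k-1,k-j},  j = 1..k-1.
Step k = 1:
  phi_11 = rho(1) = 0.0614.
Step k = 2:
  phi_22 = [rho(2) - phi_11 rho(1)] / [1 - phi_11 rho(1)] = [-0.7185 - (0.0614)(0.0614)] / [1 - (0.0614)(0.0614)]
         = -0.72226996 / 0.99623004 = -0.725.
Therefore phi_{22} = -0.7250.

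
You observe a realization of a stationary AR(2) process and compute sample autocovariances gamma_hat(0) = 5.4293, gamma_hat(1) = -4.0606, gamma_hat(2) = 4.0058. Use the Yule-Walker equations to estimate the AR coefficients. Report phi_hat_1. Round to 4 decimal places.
\hat\phi_{1} = -0.4450

The Yule-Walker equations for an AR(p) process read, in matrix form,
  Gamma_p phi = r_p,   with   (Gamma_p)_{ij} = gamma(|i - j|),
                       (r_p)_i = gamma(i),   i,j = 1..p.
Substitute the sample gammas (Toeplitz matrix and right-hand side of size 2):
  Gamma_p = [[5.4293, -4.0606], [-4.0606, 5.4293]]
  r_p     = [-4.0606, 4.0058]
Written out:
  5.4293 phi_1 - 4.0606 phi_2 = -4.0606
  -4.0606 phi_1 + 5.4293 phi_2 = 4.0058
Solve by Cramer's rule:
  det = gamma(0)^2 - gamma(1)^2 = (5.4293)^2 - (-4.0606)^2 = 29.47729849 - 16.48847236 = 12.98882613
  phi_hat_1 = [gamma(1) gamma(0) - gamma(1) gamma(2)] / det = [(-4.0606)(5.4293) - (-4.0606)(4.0058)] / 12.98882613 = -5.7802641 / 12.98882613 = -0.445
  phi_hat_2 = [gamma(0) gamma(2) - gamma(1)^2] / det = [(5.4293)(4.0058) - (-4.0606)^2] / 12.98882613 = 5.26021758 / 12.98882613 = 0.405
So phi_hat = [-0.4450, 0.4050].
Therefore phi_hat_1 = -0.4450.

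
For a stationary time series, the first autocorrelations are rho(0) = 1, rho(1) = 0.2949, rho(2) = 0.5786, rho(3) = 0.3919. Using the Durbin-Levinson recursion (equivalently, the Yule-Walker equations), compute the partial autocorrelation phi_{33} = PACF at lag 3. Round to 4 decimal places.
\phi_{33} = 0.2381

The PACF at lag k is phi_{kk}, the last component of the solution
to the Yule-Walker system G_k phi = r_k where
  (G_k)_{ij} = rho(|i - j|), (r_k)_i = rho(i), i,j = 1..k.
Equivalently, Durbin-Levinson gives phi_{kk} iteratively:
  phi_{11} = rho(1)
  phi_{kk} = [rho(k) - sum_{j=1..k-1} phi_{k-1,j} rho(k-j)]
            / [1 - sum_{j=1..k-1} phi_{k-1,j} rho(j)],
  phi_{k,j} = phi_{k-1,j} - phi_{kk} phi_{k-1,k-j},  j = 1..k-1.
Step k = 1:
  phi_11 = rho(1) = 0.2949.
Step k = 2:
  phi_22 = [rho(2) - phi_11 rho(1)] / [1 - phi_11 rho(1)] = [0.5786 - (0.2949)(0.2949)] / [1 - (0.2949)(0.2949)]
         = 0.49163399 / 0.91303399 = 0.538462.
  Update: phi_21 = phi_11 - phi_22 phi_11 = 0.2949 - (0.538462)(0.2949) = 0.136108.
Step k = 3:
  phi_33 = [rho(3) - phi_21 rho(2) - phi_22 rho(1)] / [1 - phi_21 rho(1) - phi_22 rho(2)]
    numerator   = 0.3919 - (0.136108)(0.5786) - (0.538462)(0.2949) = 0.15435574
    denominator = 1 - (0.136108)(0.2949) - (0.538462)(0.5786) = 0.64830783
  phi_33 = 0.15435574 / 0.64830783 = 0.2381.
Therefore phi_{33} = 0.2381.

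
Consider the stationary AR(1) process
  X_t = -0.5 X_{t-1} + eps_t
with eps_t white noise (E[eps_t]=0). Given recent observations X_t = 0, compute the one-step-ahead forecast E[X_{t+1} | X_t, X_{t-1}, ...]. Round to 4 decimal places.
E[X_{t+1} \mid \mathcal F_t] = 0.0000

For an AR(p) model X_t = c + sum_i phi_i X_{t-i} + eps_t, the
one-step-ahead conditional mean is
  E[X_{t+1} | X_t, ...] = c + sum_i phi_i X_{t+1-i}.
Substitute known values:
  E[X_{t+1} | ...] = (-0.5) * (0)
                   = 0.0000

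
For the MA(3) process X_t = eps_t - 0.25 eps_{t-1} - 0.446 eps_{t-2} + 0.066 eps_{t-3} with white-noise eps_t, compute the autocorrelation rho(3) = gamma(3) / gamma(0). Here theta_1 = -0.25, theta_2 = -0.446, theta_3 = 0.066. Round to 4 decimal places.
\rho(3) = 0.0521

For an MA(q) process with theta_0 = 1, the autocovariance is
  gamma(k) = sigma^2 * sum_{i=0..q-k} theta_i * theta_{i+k},
and rho(k) = gamma(k) / gamma(0). Sigma^2 cancels.
  numerator   = (1)*(0.066) = 0.066.
  denominator = (1)^2 + (-0.25)^2 + (-0.446)^2 + (0.066)^2 = 1.265772.
  rho(3) = 0.066 / 1.265772 = 0.0521.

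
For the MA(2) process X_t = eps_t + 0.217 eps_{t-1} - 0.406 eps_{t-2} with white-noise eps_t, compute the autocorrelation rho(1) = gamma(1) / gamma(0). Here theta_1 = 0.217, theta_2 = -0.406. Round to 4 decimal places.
\rho(1) = 0.1064

For an MA(q) process with theta_0 = 1, the autocovariance is
  gamma(k) = sigma^2 * sum_{i=0..q-k} theta_i * theta_{i+k},
and rho(k) = gamma(k) / gamma(0). Sigma^2 cancels.
  numerator   = (1)*(0.217) + (0.217)*(-0.406) = 0.128898.
  denominator = (1)^2 + (0.217)^2 + (-0.406)^2 = 1.211925.
  rho(1) = 0.128898 / 1.211925 = 0.1064.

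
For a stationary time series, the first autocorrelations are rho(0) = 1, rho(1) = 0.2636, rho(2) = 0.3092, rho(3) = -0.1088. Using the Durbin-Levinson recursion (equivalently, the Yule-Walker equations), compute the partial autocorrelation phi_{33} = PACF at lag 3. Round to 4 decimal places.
\phi_{33} = -0.2731

The PACF at lag k is phi_{kk}, the last component of the solution
to the Yule-Walker system G_k phi = r_k where
  (G_k)_{ij} = rho(|i - j|), (r_k)_i = rho(i), i,j = 1..k.
Equivalently, Durbin-Levinson gives phi_{kk} iteratively:
  phi_{11} = rho(1)
  phi_{kk} = [rho(k) - sum_{j=1..k-1} phi_{k-1,j} rho(k-j)]
            / [1 - sum_{j=1..k-1} phi_{k-1,j} rho(j)],
  phi_{k,j} = phi_{k-1,j} - phi_{kk} phi_{k-1,k-j},  j = 1..k-1.
Step k = 1:
  phi_11 = rho(1) = 0.2636.
Step k = 2:
  phi_22 = [rho(2) - phi_11 rho(1)] / [1 - phi_11 rho(1)] = [0.3092 - (0.2636)(0.2636)] / [1 - (0.2636)(0.2636)]
         = 0.23971504 / 0.93051504 = 0.257615.
  Update: phi_21 = phi_11 - phi_22 phi_11 = 0.2636 - (0.257615)(0.2636) = 0.195693.
Step k = 3:
  phi_33 = [rho(3) - phi_21 rho(2) - phi_22 rho(1)] / [1 - phi_21 rho(1) - phi_22 rho(2)]
    numerator   = -0.1088 - (0.195693)(0.3092) - (0.257615)(0.2636) = -0.23721557
    denominator = 1 - (0.195693)(0.2636) - (0.257615)(0.3092) = 0.86876074
  phi_33 = -0.23721557 / 0.86876074 = -0.2731.
Therefore phi_{33} = -0.2731.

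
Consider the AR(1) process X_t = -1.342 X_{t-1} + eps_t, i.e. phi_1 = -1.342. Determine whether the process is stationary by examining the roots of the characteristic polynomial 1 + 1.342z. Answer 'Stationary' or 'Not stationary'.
\text{Not stationary}

The AR(p) characteristic polynomial is P(z) = 1 + 1.342z.
Stationarity requires all roots to lie outside the unit circle, i.e. |z| > 1 for every root.
This is linear in z: 1 + (1.342) z = 0  =>  z = -1/(1.342) = -0.745156,  |z| = 0.745156.
Moduli of all roots: 0.7452.
All moduli strictly greater than 1? No.
Verdict: Not stationary.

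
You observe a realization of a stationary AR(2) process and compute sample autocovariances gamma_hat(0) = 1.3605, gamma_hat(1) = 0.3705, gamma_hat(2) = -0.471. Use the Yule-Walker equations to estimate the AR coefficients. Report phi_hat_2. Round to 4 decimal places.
\hat\phi_{2} = -0.4540

The Yule-Walker equations for an AR(p) process read, in matrix form,
  Gamma_p phi = r_p,   with   (Gamma_p)_{ij} = gamma(|i - j|),
                       (r_p)_i = gamma(i),   i,j = 1..p.
Substitute the sample gammas (Toeplitz matrix and right-hand side of size 2):
  Gamma_p = [[1.3605, 0.3705], [0.3705, 1.3605]]
  r_p     = [0.3705, -0.471]
Written out:
  1.3605 phi_1 + 0.3705 phi_2 = 0.3705
  0.3705 phi_1 + 1.3605 phi_2 = -0.471
Solve by Cramer's rule:
  det = gamma(0)^2 - gamma(1)^2 = (1.3605)^2 - (0.3705)^2 = 1.85096025 - 0.13727025 = 1.71369
  phi_hat_1 = [gamma(1) gamma(0) - gamma(1) gamma(2)] / det = [(0.3705)(1.3605) - (0.3705)(-0.471)] / 1.71369 = 0.67857075 / 1.71369 = 0.396
  phi_hat_2 = [gamma(0) gamma(2) - gamma(1)^2] / det = [(1.3605)(-0.471) - (0.3705)^2] / 1.71369 = -0.77806575 / 1.71369 = -0.454
So phi_hat = [0.3960, -0.4540].
Therefore phi_hat_2 = -0.4540.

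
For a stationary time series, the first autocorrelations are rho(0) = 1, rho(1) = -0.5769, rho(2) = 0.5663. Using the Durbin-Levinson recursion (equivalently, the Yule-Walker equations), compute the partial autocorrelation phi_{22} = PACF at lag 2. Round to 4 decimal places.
\phi_{22} = 0.3500

The PACF at lag k is phi_{kk}, the last component of the solution
to the Yule-Walker system G_k phi = r_k where
  (G_k)_{ij} = rho(|i - j|), (r_k)_i = rho(i), i,j = 1..k.
Equivalently, Durbin-Levinson gives phi_{kk} iteratively:
  phi_{11} = rho(1)
  phi_{kk} = [rho(k) - sum_{j=1..k-1} phi_{k-1,j} rho(k-j)]
            / [1 - sum_{j=1..k-1} phi_{k-1,j} rho(j)],
  phi_{k,j} = phi_{k-1,j} - phi_{kk} phi_{k-1,k-j},  j = 1..k-1.
Step k = 1:
  phi_11 = rho(1) = -0.5769.
Step k = 2:
  phi_22 = [rho(2) - phi_11 rho(1)] / [1 - phi_11 rho(1)] = [0.5663 - (-0.5769)(-0.5769)] / [1 - (-0.5769)(-0.5769)]
         = 0.23348639 / 0.66718639 = 0.35.
Therefore phi_{22} = 0.3500.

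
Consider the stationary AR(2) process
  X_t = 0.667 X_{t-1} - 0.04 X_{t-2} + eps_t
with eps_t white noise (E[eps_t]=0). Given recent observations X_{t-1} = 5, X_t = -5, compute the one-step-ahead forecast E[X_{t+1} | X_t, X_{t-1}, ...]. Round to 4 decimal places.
E[X_{t+1} \mid \mathcal F_t] = -3.5350

For an AR(p) model X_t = c + sum_i phi_i X_{t-i} + eps_t, the
one-step-ahead conditional mean is
  E[X_{t+1} | X_t, ...] = c + sum_i phi_i X_{t+1-i}.
Substitute known values:
  E[X_{t+1} | ...] = (0.667) * (-5) + (-0.04) * (5)
                   = -3.5350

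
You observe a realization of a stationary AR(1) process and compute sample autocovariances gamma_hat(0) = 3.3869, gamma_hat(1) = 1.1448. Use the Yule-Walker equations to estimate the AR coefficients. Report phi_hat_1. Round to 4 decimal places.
\hat\phi_{1} = 0.3380

The Yule-Walker equations for an AR(p) process read, in matrix form,
  Gamma_p phi = r_p,   with   (Gamma_p)_{ij} = gamma(|i - j|),
                       (r_p)_i = gamma(i),   i,j = 1..p.
Substitute the sample gammas (Toeplitz matrix and right-hand side of size 1):
  Gamma_p = [[3.3869]]
  r_p     = [1.1448]
With p = 1 this is the single equation gamma(0) phi_1 = gamma(1):
  phi_hat_1 = gamma(1) / gamma(0) = 1.1448 / 3.3869 = 0.3380.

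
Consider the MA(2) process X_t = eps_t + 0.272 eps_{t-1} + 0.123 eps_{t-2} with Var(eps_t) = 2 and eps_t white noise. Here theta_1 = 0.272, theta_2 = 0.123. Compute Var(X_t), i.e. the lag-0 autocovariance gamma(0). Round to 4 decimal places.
\gamma(0) = 2.1782

For an MA(q) process X_t = eps_t + sum_i theta_i eps_{t-i} with
Var(eps_t) = sigma^2, the variance is
  gamma(0) = sigma^2 * (1 + sum_i theta_i^2).
  sum_i theta_i^2 = (0.272)^2 + (0.123)^2 = 0.073984 + 0.015129 = 0.089113.
  gamma(0) = 2 * (1 + 0.089113) = 2 * 1.089113 = 2.178226, which rounds to 2.1782.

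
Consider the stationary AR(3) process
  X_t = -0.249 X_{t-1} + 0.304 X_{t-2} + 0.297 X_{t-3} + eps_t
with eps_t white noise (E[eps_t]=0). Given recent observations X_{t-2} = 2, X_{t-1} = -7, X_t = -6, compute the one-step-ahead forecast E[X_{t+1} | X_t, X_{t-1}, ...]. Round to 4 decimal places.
E[X_{t+1} \mid \mathcal F_t] = -0.0400

For an AR(p) model X_t = c + sum_i phi_i X_{t-i} + eps_t, the
one-step-ahead conditional mean is
  E[X_{t+1} | X_t, ...] = c + sum_i phi_i X_{t+1-i}.
Substitute known values:
  E[X_{t+1} | ...] = (-0.249) * (-6) + (0.304) * (-7) + (0.297) * (2)
                   = -0.0400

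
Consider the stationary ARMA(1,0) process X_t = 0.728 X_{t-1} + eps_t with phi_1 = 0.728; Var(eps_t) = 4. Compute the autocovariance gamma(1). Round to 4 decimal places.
\gamma(1) = 6.1955

Multiply the model equation by X_{t-k} and take expectations. With theta_0 = psi_0 = 1 and psi_j the MA(infinity) weights, this gives
  gamma(k) - sum_i phi_i gamma(k-i) = c_k,
  c_k = sigma^2 * sum_{j=k..q} theta_j psi_{j-k}   (c_k = 0 for k > q),
using gamma(-m) = gamma(m).
Pure AR (q = 0): c_0 = sigma^2 = 4, c_k = 0 for k >= 1.
Equations for k = 0 and k = 1 (AR order 1):
  gamma(0) = phi_1 gamma(1) + c_0
  gamma(1) = phi_1 gamma(0) + c_1
Substituting the second into the first: gamma(0) (1 - phi_1^2) = c_0 + phi_1 c_1, so
  gamma(0) = c_0 / (1 - phi_1^2) = 4 / (1 - (0.728)^2) = 4 / 0.470016 = 8.510349.
  gamma(1) = phi_1 gamma(0) = (0.728)(8.510349) = 6.195534.
Therefore gamma(1) = 6.1955 (to 4 decimal places).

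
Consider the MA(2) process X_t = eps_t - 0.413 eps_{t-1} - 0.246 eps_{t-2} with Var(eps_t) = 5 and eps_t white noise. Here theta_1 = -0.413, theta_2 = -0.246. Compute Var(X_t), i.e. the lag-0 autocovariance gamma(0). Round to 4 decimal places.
\gamma(0) = 6.1554

For an MA(q) process X_t = eps_t + sum_i theta_i eps_{t-i} with
Var(eps_t) = sigma^2, the variance is
  gamma(0) = sigma^2 * (1 + sum_i theta_i^2).
  sum_i theta_i^2 = (-0.413)^2 + (-0.246)^2 = 0.170569 + 0.060516 = 0.231085.
  gamma(0) = 5 * (1 + 0.231085) = 5 * 1.231085 = 6.155425, which rounds to 6.1554.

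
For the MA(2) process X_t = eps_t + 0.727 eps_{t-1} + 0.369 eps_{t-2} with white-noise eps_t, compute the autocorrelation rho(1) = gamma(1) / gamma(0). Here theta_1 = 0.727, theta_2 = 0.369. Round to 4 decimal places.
\rho(1) = 0.5979

For an MA(q) process with theta_0 = 1, the autocovariance is
  gamma(k) = sigma^2 * sum_{i=0..q-k} theta_i * theta_{i+k},
and rho(k) = gamma(k) / gamma(0). Sigma^2 cancels.
  numerator   = (1)*(0.727) + (0.727)*(0.369) = 0.995263.
  denominator = (1)^2 + (0.727)^2 + (0.369)^2 = 1.66469.
  rho(1) = 0.995263 / 1.66469 = 0.5979.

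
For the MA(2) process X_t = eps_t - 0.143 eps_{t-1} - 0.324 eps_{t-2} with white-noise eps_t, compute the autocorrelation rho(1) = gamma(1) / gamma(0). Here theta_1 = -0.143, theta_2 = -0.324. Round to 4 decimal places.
\rho(1) = -0.0859

For an MA(q) process with theta_0 = 1, the autocovariance is
  gamma(k) = sigma^2 * sum_{i=0..q-k} theta_i * theta_{i+k},
and rho(k) = gamma(k) / gamma(0). Sigma^2 cancels.
  numerator   = (1)*(-0.143) + (-0.143)*(-0.324) = -0.096668.
  denominator = (1)^2 + (-0.143)^2 + (-0.324)^2 = 1.125425.
  rho(1) = -0.096668 / 1.125425 = -0.0859.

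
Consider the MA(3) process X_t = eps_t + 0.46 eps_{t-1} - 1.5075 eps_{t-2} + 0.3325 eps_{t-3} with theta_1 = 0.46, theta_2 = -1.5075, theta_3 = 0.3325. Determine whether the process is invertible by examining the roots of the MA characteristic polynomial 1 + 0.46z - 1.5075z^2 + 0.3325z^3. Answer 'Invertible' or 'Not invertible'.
\text{Not invertible}

The MA(q) characteristic polynomial is P(z) = 1 + 0.46z - 1.5075z^2 + 0.3325z^3.
Invertibility requires all roots to lie outside the unit circle, i.e. |z| > 1 for every root.
Degree 3: look for a simple real root z0 first, then factor out (1 - z/z0) and solve the remaining quadratic.
Testing z0 = 4: P(4) = 1 + (0.46)(4) + (-1.5075)(4)^2 + (0.3325)(4)^3
  = 1 + (1.84) + (-24.12) + (21.28) = 0.  So z_0 = 4 is a root, |z_0| = 4.
Divide out the factor (1 - 0.25 z) = (1 - z/z0) (since 1/z0 = 0.25):
  P(z) = (1 - 0.25 z)(1 + (0.71) z + (-1.33) z^2)
  [check: z-coef 0.71 - (0.25) = 0.46; z^2-coef -1.33 - (0.25)(0.71) = -1.5075; z^3-coef -(0.25)(-1.33) = 0.3325.]
Remaining roots from the quadratic factor 1 + (0.71) z + (-1.33) z^2:
  Set 1 + (0.71) z + (-1.33) z^2 = 0, i.e. a z^2 + b z + c = 0 with a = -1.33, b = 0.71, c = 1.
  Discriminant D = b^2 - 4ac = (0.71)^2 - 4*(-1.33)*1 = 0.5041 - (-5.32) = 5.8241.
  D >= 0, so the roots are real: z = (-b +/- sqrt(D)) / (2a) = (-0.71 +/- 2.413317) / (-2.66).
    z_1 = (-0.71 + 2.413317) / (-2.66) = -0.6403,   |z_1| = 0.6403.
    z_2 = (-0.71 - 2.413317) / (-2.66) = 1.1742,   |z_2| = 1.1742.
Moduli of all roots: 4.0000, 0.6403, 1.1742.
All moduli strictly greater than 1? No.
Verdict: Not invertible.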